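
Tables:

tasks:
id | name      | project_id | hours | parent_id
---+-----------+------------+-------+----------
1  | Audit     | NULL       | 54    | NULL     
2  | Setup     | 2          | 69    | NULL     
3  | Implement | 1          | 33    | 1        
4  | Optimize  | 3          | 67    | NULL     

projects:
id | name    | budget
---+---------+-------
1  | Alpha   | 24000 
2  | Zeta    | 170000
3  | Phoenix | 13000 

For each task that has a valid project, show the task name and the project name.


INNER JOIN keeps only tasks rows whose project_id matches an id in projects. Walk through each task:
  - task 1 (Audit): project_id=NULL, no match -> dropped
  - task 2 (Setup): project_id=2 -> matches Zeta
  - task 3 (Implement): project_id=1 -> matches Alpha
  - task 4 (Optimize): project_id=3 -> matches Phoenix
So 1 of 4 rows is dropped.

SQL:
SELECT a.name, b.name AS project
FROM tasks a
INNER JOIN projects b ON a.project_id = b.id

Result:
name      | project
----------+--------
Setup     | Zeta   
Implement | Alpha  
Optimize  | Phoenix


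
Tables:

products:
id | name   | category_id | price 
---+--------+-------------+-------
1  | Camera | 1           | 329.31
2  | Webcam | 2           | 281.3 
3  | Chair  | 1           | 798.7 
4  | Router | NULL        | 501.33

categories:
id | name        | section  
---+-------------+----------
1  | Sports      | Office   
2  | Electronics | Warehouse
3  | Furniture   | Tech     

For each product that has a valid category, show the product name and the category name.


INNER JOIN keeps only products rows whose category_id matches an id in categories. Walk through each product:
  - product 1 (Camera): category_id=1 -> matches Sports
  - product 2 (Webcam): category_id=2 -> matches Electronics
  - product 3 (Chair): category_id=1 -> matches Sports
  - product 4 (Router): category_id=NULL, no match -> dropped
So 1 of 4 rows is dropped.

SQL:
SELECT a.name, b.name AS category
FROM products a
INNER JOIN categories b ON a.category_id = b.id

Result:
name   | category   
-------+------------
Camera | Sports     
Webcam | Electronics
Chair  | Sports     


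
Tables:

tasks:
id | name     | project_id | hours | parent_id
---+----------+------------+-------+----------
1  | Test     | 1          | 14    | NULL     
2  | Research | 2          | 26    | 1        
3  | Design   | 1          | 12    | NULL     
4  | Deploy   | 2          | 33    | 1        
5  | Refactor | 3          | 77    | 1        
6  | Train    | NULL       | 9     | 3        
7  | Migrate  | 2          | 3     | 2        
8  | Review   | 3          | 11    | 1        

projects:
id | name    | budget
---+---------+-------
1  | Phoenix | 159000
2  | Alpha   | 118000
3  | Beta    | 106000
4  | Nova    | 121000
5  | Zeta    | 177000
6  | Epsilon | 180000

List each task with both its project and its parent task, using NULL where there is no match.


Two LEFT JOINs from the same base table tasks: one to projects via project_id, one to tasks itself via parent_id. Both are LEFT so every task is preserved.
Match against projects:
  - task 1 (Test): project_id=1 -> matches Phoenix
  - task 2 (Research): project_id=2 -> matches Alpha
  - task 3 (Design): project_id=1 -> matches Phoenix
  - task 4 (Deploy): project_id=2 -> matches Alpha
  - task 5 (Refactor): project_id=3 -> matches Beta
  - task 6 (Train): project_id=NULL, no match -> kept with NULL
  - task 7 (Migrate): project_id=2 -> matches Alpha
  - task 8 (Review): project_id=3 -> matches Beta
Match against tasks (self):
  - task 1 (Test): parent_id=NULL -> NULL
  - task 2 (Research): parent_id=1 -> Test
  - task 3 (Design): parent_id=NULL -> NULL
  - task 4 (Deploy): parent_id=1 -> Test
  - task 5 (Refactor): parent_id=1 -> Test
  - task 6 (Train): parent_id=3 -> Design
  - task 7 (Migrate): parent_id=2 -> Research
  - task 8 (Review): parent_id=1 -> Test

SQL:
SELECT a.name, b.name AS project, c.name AS parent
FROM tasks a
LEFT JOIN projects b ON a.project_id = b.id
LEFT JOIN tasks c ON a.parent_id = c.id

Result:
name     | project | parent  
---------+---------+---------
Test     | Phoenix | NULL    
Research | Alpha   | Test    
Design   | Phoenix | NULL    
Deploy   | Alpha   | Test    
Refactor | Beta    | Test    
Train    | NULL    | Design  
Migrate  | Alpha   | Research
Review   | Beta    | Test    


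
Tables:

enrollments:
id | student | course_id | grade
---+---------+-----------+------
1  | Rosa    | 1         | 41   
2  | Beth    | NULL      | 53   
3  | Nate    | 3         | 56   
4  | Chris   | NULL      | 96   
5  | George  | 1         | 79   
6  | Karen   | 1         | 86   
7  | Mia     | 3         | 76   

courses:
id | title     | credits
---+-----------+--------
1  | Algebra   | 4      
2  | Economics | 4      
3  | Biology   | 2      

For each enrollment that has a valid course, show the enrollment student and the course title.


INNER JOIN keeps only enrollments rows whose course_id matches an id in courses. Walk through each enrollment:
  - enrollment 1 (Rosa): course_id=1 -> matches Algebra
  - enrollment 2 (Beth): course_id=NULL, no match -> dropped
  - enrollment 3 (Nate): course_id=3 -> matches Biology
  - enrollment 4 (Chris): course_id=NULL, no match -> dropped
  - enrollment 5 (George): course_id=1 -> matches Algebra
  - enrollment 6 (Karen): course_id=1 -> matches Algebra
  - enrollment 7 (Mia): course_id=3 -> matches Biology
So 2 of 7 rows are dropped.

SQL:
SELECT a.student, b.title AS course
FROM enrollments a
INNER JOIN courses b ON a.course_id = b.id

Result:
student | course 
--------+--------
Rosa    | Algebra
Nate    | Biology
George  | Algebra
Karen   | Algebra
Mia     | Biology


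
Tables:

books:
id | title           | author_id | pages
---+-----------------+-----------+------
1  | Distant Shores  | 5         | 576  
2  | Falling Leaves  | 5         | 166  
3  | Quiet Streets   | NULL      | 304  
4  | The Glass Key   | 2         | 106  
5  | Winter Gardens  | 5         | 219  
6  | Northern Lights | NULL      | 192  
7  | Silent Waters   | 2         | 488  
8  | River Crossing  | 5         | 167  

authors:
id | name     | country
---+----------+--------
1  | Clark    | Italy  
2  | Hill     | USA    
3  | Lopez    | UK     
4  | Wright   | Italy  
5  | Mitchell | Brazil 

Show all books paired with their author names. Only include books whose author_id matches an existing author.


INNER JOIN keeps only books rows whose author_id matches an id in authors. Walk through each book:
  - book 1 (Distant Shores): author_id=5 -> matches Mitchell
  - book 2 (Falling Leaves): author_id=5 -> matches Mitchell
  - book 3 (Quiet Streets): author_id=NULL, no match -> dropped
  - book 4 (The Glass Key): author_id=2 -> matches Hill
  - book 5 (Winter Gardens): author_id=5 -> matches Mitchell
  - book 6 (Northern Lights): author_id=NULL, no match -> dropped
  - book 7 (Silent Waters): author_id=2 -> matches Hill
  - book 8 (River Crossing): author_id=5 -> matches Mitchell
So 2 of 8 rows are dropped.

SQL:
SELECT a.title, b.name AS author
FROM books a
INNER JOIN authors b ON a.author_id = b.id

Result:
title          | author  
---------------+---------
Distant Shores | Mitchell
Falling Leaves | Mitchell
The Glass Key  | Hill    
Winter Gardens | Mitchell
Silent Waters  | Hill    
River Crossing | Mitchell


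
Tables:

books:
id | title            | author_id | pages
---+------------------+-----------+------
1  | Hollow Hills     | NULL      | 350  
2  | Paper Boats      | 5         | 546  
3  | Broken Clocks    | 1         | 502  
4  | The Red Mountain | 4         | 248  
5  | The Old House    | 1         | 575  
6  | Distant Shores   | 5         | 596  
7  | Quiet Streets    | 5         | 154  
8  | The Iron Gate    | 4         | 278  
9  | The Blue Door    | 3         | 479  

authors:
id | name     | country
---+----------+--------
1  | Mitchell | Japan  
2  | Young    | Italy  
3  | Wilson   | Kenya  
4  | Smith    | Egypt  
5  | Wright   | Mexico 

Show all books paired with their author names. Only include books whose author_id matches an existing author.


INNER JOIN keeps only books rows whose author_id matches an id in authors. Walk through each book:
  - book 1 (Hollow Hills): author_id=NULL, no match -> dropped
  - book 2 (Paper Boats): author_id=5 -> matches Wright
  - book 3 (Broken Clocks): author_id=1 -> matches Mitchell
  - book 4 (The Red Mountain): author_id=4 -> matches Smith
  - book 5 (The Old House): author_id=1 -> matches Mitchell
  - book 6 (Distant Shores): author_id=5 -> matches Wright
  - book 7 (Quiet Streets): author_id=5 -> matches Wright
  - book 8 (The Iron Gate): author_id=4 -> matches Smith
  - book 9 (The Blue Door): author_id=3 -> matches Wilson
So 1 of 9 rows is dropped.

SQL:
SELECT a.title, b.name AS author
FROM books a
INNER JOIN authors b ON a.author_id = b.id

Result:
title            | author  
-----------------+---------
Paper Boats      | Wright  
Broken Clocks    | Mitchell
The Red Mountain | Smith   
The Old House    | Mitchell
Distant Shores   | Wright  
Quiet Streets    | Wright  
The Iron Gate    | Smith   
The Blue Door    | Wilson  


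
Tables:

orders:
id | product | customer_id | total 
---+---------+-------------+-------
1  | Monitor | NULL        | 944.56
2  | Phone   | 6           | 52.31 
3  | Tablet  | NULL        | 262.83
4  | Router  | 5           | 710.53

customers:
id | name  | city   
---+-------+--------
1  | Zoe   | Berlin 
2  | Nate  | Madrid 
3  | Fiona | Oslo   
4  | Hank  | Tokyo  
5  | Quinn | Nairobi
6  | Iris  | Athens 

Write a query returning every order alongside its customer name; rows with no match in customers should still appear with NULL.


LEFT JOIN keeps every row from orders (the left table); where customer_id has no match in customers, the customer columns become NULL. Walk through each order:
  - order 1 (Monitor): customer_id=NULL, no match -> kept with NULL
  - order 2 (Phone): customer_id=6 -> matches Iris
  - order 3 (Tablet): customer_id=NULL, no match -> kept with NULL
  - order 4 (Router): customer_id=5 -> matches Quinn
All 4 rows appear; 2 have NULL customer.

SQL:
SELECT a.product, b.name AS customer
FROM orders a
LEFT JOIN customers b ON a.customer_id = b.id

Result:
product | customer
--------+---------
Monitor | NULL    
Phone   | Iris    
Tablet  | NULL    
Router  | Quinn   


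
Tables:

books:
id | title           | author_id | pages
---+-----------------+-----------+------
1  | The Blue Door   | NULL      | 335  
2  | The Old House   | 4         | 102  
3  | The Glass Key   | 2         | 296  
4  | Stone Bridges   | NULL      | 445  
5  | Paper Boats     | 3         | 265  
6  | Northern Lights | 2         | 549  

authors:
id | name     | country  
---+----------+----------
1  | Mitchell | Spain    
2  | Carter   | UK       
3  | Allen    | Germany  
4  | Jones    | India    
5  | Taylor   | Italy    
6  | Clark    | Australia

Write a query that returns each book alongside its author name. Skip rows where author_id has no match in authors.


INNER JOIN keeps only books rows whose author_id matches an id in authors. Walk through each book:
  - book 1 (The Blue Door): author_id=NULL, no match -> dropped
  - book 2 (The Old House): author_id=4 -> matches Jones
  - book 3 (The Glass Key): author_id=2 -> matches Carter
  - book 4 (Stone Bridges): author_id=NULL, no match -> dropped
  - book 5 (Paper Boats): author_id=3 -> matches Allen
  - book 6 (Northern Lights): author_id=2 -> matches Carter
So 2 of 6 rows are dropped.

SQL:
SELECT a.title, b.name AS author
FROM books a
INNER JOIN authors b ON a.author_id = b.id

Result:
title           | author
----------------+-------
The Old House   | Jones 
The Glass Key   | Carter
Paper Boats     | Allen 
Northern Lights | Carter


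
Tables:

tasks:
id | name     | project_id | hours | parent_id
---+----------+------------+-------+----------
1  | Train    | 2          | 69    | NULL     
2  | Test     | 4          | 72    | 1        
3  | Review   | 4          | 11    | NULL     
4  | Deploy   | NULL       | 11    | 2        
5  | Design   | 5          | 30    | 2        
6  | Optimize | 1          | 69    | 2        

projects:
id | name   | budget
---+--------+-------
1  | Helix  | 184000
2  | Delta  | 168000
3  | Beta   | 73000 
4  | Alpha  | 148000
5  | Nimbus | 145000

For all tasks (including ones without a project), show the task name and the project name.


LEFT JOIN keeps every row from tasks (the left table); where project_id has no match in projects, the project columns become NULL. Walk through each task:
  - task 1 (Train): project_id=2 -> matches Delta
  - task 2 (Test): project_id=4 -> matches Alpha
  - task 3 (Review): project_id=4 -> matches Alpha
  - task 4 (Deploy): project_id=NULL, no match -> kept with NULL
  - task 5 (Design): project_id=5 -> matches Nimbus
  - task 6 (Optimize): project_id=1 -> matches Helix
All 6 rows appear; 1 has NULL project.

SQL:
SELECT a.name, b.name AS project
FROM tasks a
LEFT JOIN projects b ON a.project_id = b.id

Result:
name     | project
---------+--------
Train    | Delta  
Test     | Alpha  
Review   | Alpha  
Deploy   | NULL   
Design   | Nimbus 
Optimize | Helix  


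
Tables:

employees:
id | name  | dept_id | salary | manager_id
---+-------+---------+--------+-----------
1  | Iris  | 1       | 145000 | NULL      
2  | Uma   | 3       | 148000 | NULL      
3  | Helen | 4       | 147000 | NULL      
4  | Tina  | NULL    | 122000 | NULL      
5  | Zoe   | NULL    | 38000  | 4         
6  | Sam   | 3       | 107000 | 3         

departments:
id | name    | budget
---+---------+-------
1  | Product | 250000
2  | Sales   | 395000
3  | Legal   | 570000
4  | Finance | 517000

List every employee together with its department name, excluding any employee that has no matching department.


INNER JOIN keeps only employees rows whose dept_id matches an id in departments. Walk through each employee:
  - employee 1 (Iris): dept_id=1 -> matches Product
  - employee 2 (Uma): dept_id=3 -> matches Legal
  - employee 3 (Helen): dept_id=4 -> matches Finance
  - employee 4 (Tina): dept_id=NULL, no match -> dropped
  - employee 5 (Zoe): dept_id=NULL, no match -> dropped
  - employee 6 (Sam): dept_id=3 -> matches Legal
So 2 of 6 rows are dropped.

SQL:
SELECT a.name, b.name AS department
FROM employees a
INNER JOIN departments b ON a.dept_id = b.id

Result:
name  | department
------+-----------
Iris  | Product   
Uma   | Legal     
Helen | Finance   
Sam   | Legal     


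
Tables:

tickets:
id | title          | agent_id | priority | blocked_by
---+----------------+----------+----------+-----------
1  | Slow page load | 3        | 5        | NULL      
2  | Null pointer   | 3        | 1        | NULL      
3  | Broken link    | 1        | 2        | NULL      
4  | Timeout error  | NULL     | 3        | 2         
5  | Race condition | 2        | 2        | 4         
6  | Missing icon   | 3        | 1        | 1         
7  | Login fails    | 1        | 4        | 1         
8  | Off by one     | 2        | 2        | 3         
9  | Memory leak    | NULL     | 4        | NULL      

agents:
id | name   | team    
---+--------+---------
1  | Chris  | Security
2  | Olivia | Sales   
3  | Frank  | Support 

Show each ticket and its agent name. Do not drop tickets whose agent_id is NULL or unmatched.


LEFT JOIN keeps every row from tickets (the left table); where agent_id has no match in agents, the agent columns become NULL. Walk through each ticket:
  - ticket 1 (Slow page load): agent_id=3 -> matches Frank
  - ticket 2 (Null pointer): agent_id=3 -> matches Frank
  - ticket 3 (Broken link): agent_id=1 -> matches Chris
  - ticket 4 (Timeout error): agent_id=NULL, no match -> kept with NULL
  - ticket 5 (Race condition): agent_id=2 -> matches Olivia
  - ticket 6 (Missing icon): agent_id=3 -> matches Frank
  - ticket 7 (Login fails): agent_id=1 -> matches Chris
  - ticket 8 (Off by one): agent_id=2 -> matches Olivia
  - ticket 9 (Memory leak): agent_id=NULL, no match -> kept with NULL
All 9 rows appear; 2 have NULL agent.

SQL:
SELECT a.title, b.name AS agent
FROM tickets a
LEFT JOIN agents b ON a.agent_id = b.id

Result:
title          | agent 
---------------+-------
Slow page load | Frank 
Null pointer   | Frank 
Broken link    | Chris 
Timeout error  | NULL  
Race condition | Olivia
Missing icon   | Frank 
Login fails    | Chris 
Off by one     | Olivia
Memory leak    | NULL  


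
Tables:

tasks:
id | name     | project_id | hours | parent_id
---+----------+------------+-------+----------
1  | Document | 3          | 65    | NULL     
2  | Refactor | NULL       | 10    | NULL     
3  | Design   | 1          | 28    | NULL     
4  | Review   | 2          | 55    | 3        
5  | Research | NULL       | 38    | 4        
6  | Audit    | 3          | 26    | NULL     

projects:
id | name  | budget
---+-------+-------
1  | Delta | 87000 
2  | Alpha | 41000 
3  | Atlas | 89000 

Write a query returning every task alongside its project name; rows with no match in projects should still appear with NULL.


LEFT JOIN keeps every row from tasks (the left table); where project_id has no match in projects, the project columns become NULL. Walk through each task:
  - task 1 (Document): project_id=3 -> matches Atlas
  - task 2 (Refactor): project_id=NULL, no match -> kept with NULL
  - task 3 (Design): project_id=1 -> matches Delta
  - task 4 (Review): project_id=2 -> matches Alpha
  - task 5 (Research): project_id=NULL, no match -> kept with NULL
  - task 6 (Audit): project_id=3 -> matches Atlas
All 6 rows appear; 2 have NULL project.

SQL:
SELECT a.name, b.name AS project
FROM tasks a
LEFT JOIN projects b ON a.project_id = b.id

Result:
name     | project
---------+--------
Document | Atlas  
Refactor | NULL   
Design   | Delta  
Review   | Alpha  
Research | NULL   
Audit    | Atlas  


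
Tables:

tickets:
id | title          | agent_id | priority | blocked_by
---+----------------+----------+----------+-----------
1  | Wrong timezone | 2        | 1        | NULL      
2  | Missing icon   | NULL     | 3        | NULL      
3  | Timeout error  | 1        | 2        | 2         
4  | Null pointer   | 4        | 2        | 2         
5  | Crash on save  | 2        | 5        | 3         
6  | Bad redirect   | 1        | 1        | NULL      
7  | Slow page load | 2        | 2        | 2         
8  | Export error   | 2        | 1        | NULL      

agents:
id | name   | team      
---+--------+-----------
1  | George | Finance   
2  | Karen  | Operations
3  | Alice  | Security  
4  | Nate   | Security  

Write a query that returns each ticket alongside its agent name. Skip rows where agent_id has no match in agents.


INNER JOIN keeps only tickets rows whose agent_id matches an id in agents. Walk through each ticket:
  - ticket 1 (Wrong timezone): agent_id=2 -> matches Karen
  - ticket 2 (Missing icon): agent_id=NULL, no match -> dropped
  - ticket 3 (Timeout error): agent_id=1 -> matches George
  - ticket 4 (Null pointer): agent_id=4 -> matches Nate
  - ticket 5 (Crash on save): agent_id=2 -> matches Karen
  - ticket 6 (Bad redirect): agent_id=1 -> matches George
  - ticket 7 (Slow page load): agent_id=2 -> matches Karen
  - ticket 8 (Export error): agent_id=2 -> matches Karen
So 1 of 8 rows is dropped.

SQL:
SELECT a.title, b.name AS agent
FROM tickets a
INNER JOIN agents b ON a.agent_id = b.id

Result:
title          | agent 
---------------+-------
Wrong timezone | Karen 
Timeout error  | George
Null pointer   | Nate  
Crash on save  | Karen 
Bad redirect   | George
Slow page load | Karen 
Export error   | Karen 


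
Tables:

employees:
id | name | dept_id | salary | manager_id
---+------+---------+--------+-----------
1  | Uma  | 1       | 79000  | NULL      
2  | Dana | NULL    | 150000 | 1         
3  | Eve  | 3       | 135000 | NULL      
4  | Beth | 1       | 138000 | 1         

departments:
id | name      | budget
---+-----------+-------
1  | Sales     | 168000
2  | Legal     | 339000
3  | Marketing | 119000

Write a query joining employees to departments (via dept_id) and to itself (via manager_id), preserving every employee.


Two LEFT JOINs from the same base table employees: one to departments via dept_id, one to employees itself via manager_id. Both are LEFT so every employee is preserved.
Match against departments:
  - employee 1 (Uma): dept_id=1 -> matches Sales
  - employee 2 (Dana): dept_id=NULL, no match -> kept with NULL
  - employee 3 (Eve): dept_id=3 -> matches Marketing
  - employee 4 (Beth): dept_id=1 -> matches Sales
Match against employees (self):
  - employee 1 (Uma): manager_id=NULL -> NULL
  - employee 2 (Dana): manager_id=1 -> Uma
  - employee 3 (Eve): manager_id=NULL -> NULL
  - employee 4 (Beth): manager_id=1 -> Uma

SQL:
SELECT a.name, b.name AS department, c.name AS manager
FROM employees a
LEFT JOIN departments b ON a.dept_id = b.id
LEFT JOIN employees c ON a.manager_id = c.id

Result:
name | department | manager
-----+------------+--------
Uma  | Sales      | NULL   
Dana | NULL       | Uma    
Eve  | Marketing  | NULL   
Beth | Sales      | Uma    


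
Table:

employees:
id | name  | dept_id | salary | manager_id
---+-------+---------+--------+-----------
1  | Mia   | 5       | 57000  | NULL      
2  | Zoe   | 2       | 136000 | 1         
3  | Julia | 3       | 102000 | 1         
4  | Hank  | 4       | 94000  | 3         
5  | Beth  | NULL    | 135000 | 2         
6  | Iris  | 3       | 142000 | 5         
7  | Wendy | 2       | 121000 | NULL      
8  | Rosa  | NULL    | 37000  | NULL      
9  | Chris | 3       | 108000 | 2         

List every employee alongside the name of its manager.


This is a self-join: employees is joined to a second copy of itself, matching each row's manager_id to another row's id. Use LEFT JOIN so rows with manager_id=NULL are kept.
  - employee 1 (Mia): manager_id=NULL -> NULL
  - employee 2 (Zoe): manager_id=1 -> Mia
  - employee 3 (Julia): manager_id=1 -> Mia
  - employee 4 (Hank): manager_id=3 -> Julia
  - employee 5 (Beth): manager_id=2 -> Zoe
  - employee 6 (Iris): manager_id=5 -> Beth
  - employee 7 (Wendy): manager_id=NULL -> NULL
  - employee 8 (Rosa): manager_id=NULL -> NULL
  - employee 9 (Chris): manager_id=2 -> Zoe

SQL:
SELECT a.name AS item, b.name AS manager
FROM employees a
LEFT JOIN employees b ON a.manager_id = b.id

Result:
item  | manager
------+--------
Mia   | NULL   
Zoe   | Mia    
Julia | Mia    
Hank  | Julia  
Beth  | Zoe    
Iris  | Beth   
Wendy | NULL   
Rosa  | NULL   
Chris | Zoe    


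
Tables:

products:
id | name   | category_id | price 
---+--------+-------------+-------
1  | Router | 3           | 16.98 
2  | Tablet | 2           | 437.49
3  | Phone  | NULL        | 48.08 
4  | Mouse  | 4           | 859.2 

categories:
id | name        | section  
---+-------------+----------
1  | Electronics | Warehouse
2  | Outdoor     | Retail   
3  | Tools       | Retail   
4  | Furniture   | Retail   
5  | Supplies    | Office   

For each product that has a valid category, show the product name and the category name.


INNER JOIN keeps only products rows whose category_id matches an id in categories. Walk through each product:
  - product 1 (Router): category_id=3 -> matches Tools
  - product 2 (Tablet): category_id=2 -> matches Outdoor
  - product 3 (Phone): category_id=NULL, no match -> dropped
  - product 4 (Mouse): category_id=4 -> matches Furniture
So 1 of 4 rows is dropped.

SQL:
SELECT a.name, b.name AS category
FROM products a
INNER JOIN categories b ON a.category_id = b.id

Result:
name   | category 
-------+----------
Router | Tools    
Tablet | Outdoor  
Mouse  | Furniture


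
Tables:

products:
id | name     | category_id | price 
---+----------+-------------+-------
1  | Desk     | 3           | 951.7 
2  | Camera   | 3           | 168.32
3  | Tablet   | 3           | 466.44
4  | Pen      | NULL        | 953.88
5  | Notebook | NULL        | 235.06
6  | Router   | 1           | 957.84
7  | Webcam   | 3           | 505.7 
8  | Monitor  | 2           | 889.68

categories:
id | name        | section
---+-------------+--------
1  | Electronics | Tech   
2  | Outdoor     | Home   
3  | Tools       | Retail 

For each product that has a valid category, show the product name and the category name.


INNER JOIN keeps only products rows whose category_id matches an id in categories. Walk through each product:
  - product 1 (Desk): category_id=3 -> matches Tools
  - product 2 (Camera): category_id=3 -> matches Tools
  - product 3 (Tablet): category_id=3 -> matches Tools
  - product 4 (Pen): category_id=NULL, no match -> dropped
  - product 5 (Notebook): category_id=NULL, no match -> dropped
  - product 6 (Router): category_id=1 -> matches Electronics
  - product 7 (Webcam): category_id=3 -> matches Tools
  - product 8 (Monitor): category_id=2 -> matches Outdoor
So 2 of 8 rows are dropped.

SQL:
SELECT a.name, b.name AS category
FROM products a
INNER JOIN categories b ON a.category_id = b.id

Result:
name    | category   
--------+------------
Desk    | Tools      
Camera  | Tools      
Tablet  | Tools      
Router  | Electronics
Webcam  | Tools      
Monitor | Outdoor    


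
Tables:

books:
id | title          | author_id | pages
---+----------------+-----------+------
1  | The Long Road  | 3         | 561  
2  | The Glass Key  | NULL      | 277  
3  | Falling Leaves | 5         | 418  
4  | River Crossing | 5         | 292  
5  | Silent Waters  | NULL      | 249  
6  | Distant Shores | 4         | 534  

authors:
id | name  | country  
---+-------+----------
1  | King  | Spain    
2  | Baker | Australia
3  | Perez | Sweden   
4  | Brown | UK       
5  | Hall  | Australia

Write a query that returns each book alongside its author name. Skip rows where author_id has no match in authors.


INNER JOIN keeps only books rows whose author_id matches an id in authors. Walk through each book:
  - book 1 (The Long Road): author_id=3 -> matches Perez
  - book 2 (The Glass Key): author_id=NULL, no match -> dropped
  - book 3 (Falling Leaves): author_id=5 -> matches Hall
  - book 4 (River Crossing): author_id=5 -> matches Hall
  - book 5 (Silent Waters): author_id=NULL, no match -> dropped
  - book 6 (Distant Shores): author_id=4 -> matches Brown
So 2 of 6 rows are dropped.

SQL:
SELECT a.title, b.name AS author
FROM books a
INNER JOIN authors b ON a.author_id = b.id

Result:
title          | author
---------------+-------
The Long Road  | Perez 
Falling Leaves | Hall  
River Crossing | Hall  
Distant Shores | Brown 


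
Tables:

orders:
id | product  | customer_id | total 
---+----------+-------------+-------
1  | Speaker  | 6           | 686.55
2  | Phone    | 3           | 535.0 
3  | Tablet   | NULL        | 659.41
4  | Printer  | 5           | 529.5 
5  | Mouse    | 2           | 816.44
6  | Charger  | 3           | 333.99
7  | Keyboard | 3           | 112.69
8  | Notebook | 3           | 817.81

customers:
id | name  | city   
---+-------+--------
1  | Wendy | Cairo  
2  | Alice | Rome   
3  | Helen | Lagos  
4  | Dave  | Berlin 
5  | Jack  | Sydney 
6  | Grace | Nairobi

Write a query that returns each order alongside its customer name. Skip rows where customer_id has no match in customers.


INNER JOIN keeps only orders rows whose customer_id matches an id in customers. Walk through each order:
  - order 1 (Speaker): customer_id=6 -> matches Grace
  - order 2 (Phone): customer_id=3 -> matches Helen
  - order 3 (Tablet): customer_id=NULL, no match -> dropped
  - order 4 (Printer): customer_id=5 -> matches Jack
  - order 5 (Mouse): customer_id=2 -> matches Alice
  - order 6 (Charger): customer_id=3 -> matches Helen
  - order 7 (Keyboard): customer_id=3 -> matches Helen
  - order 8 (Notebook): customer_id=3 -> matches Helen
So 1 of 8 rows is dropped.

SQL:
SELECT a.product, b.name AS customer
FROM orders a
INNER JOIN customers b ON a.customer_id = b.id

Result:
product  | customer
---------+---------
Speaker  | Grace   
Phone    | Helen   
Printer  | Jack    
Mouse    | Alice   
Charger  | Helen   
Keyboard | Helen   
Notebook | Helen   


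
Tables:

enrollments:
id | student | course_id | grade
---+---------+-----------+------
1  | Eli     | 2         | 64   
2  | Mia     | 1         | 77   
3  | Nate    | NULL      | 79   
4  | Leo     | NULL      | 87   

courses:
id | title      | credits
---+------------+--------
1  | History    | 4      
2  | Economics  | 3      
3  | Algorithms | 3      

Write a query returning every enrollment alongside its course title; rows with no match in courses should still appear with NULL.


LEFT JOIN keeps every row from enrollments (the left table); where course_id has no match in courses, the course columns become NULL. Walk through each enrollment:
  - enrollment 1 (Eli): course_id=2 -> matches Economics
  - enrollment 2 (Mia): course_id=1 -> matches History
  - enrollment 3 (Nate): course_id=NULL, no match -> kept with NULL
  - enrollment 4 (Leo): course_id=NULL, no match -> kept with NULL
All 4 rows appear; 2 have NULL course.

SQL:
SELECT a.student, b.title AS course
FROM enrollments a
LEFT JOIN courses b ON a.course_id = b.id

Result:
student | course   
--------+----------
Eli     | Economics
Mia     | History  
Nate    | NULL     
Leo     | NULL     


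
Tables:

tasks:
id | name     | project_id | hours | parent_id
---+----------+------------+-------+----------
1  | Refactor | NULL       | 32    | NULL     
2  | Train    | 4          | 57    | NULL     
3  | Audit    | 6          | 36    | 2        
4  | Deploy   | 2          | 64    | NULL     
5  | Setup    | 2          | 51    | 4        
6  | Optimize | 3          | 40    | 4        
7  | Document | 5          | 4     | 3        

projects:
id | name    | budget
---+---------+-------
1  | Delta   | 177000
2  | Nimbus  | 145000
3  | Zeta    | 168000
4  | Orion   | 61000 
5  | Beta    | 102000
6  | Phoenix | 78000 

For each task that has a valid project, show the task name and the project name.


INNER JOIN keeps only tasks rows whose project_id matches an id in projects. Walk through each task:
  - task 1 (Refactor): project_id=NULL, no match -> dropped
  - task 2 (Train): project_id=4 -> matches Orion
  - task 3 (Audit): project_id=6 -> matches Phoenix
  - task 4 (Deploy): project_id=2 -> matches Nimbus
  - task 5 (Setup): project_id=2 -> matches Nimbus
  - task 6 (Optimize): project_id=3 -> matches Zeta
  - task 7 (Document): project_id=5 -> matches Beta
So 1 of 7 rows is dropped.

SQL:
SELECT a.name, b.name AS project
FROM tasks a
INNER JOIN projects b ON a.project_id = b.id

Result:
name     | project
---------+--------
Train    | Orion  
Audit    | Phoenix
Deploy   | Nimbus 
Setup    | Nimbus 
Optimize | Zeta   
Document | Beta   


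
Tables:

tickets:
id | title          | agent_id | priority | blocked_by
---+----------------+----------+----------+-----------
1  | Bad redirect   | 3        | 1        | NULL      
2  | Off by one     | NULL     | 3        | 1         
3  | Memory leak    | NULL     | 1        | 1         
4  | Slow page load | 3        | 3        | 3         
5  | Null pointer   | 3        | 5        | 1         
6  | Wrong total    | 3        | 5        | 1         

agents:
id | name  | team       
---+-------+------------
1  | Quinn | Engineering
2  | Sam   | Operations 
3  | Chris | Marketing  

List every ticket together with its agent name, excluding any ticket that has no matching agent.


INNER JOIN keeps only tickets rows whose agent_id matches an id in agents. Walk through each ticket:
  - ticket 1 (Bad redirect): agent_id=3 -> matches Chris
  - ticket 2 (Off by one): agent_id=NULL, no match -> dropped
  - ticket 3 (Memory leak): agent_id=NULL, no match -> dropped
  - ticket 4 (Slow page load): agent_id=3 -> matches Chris
  - ticket 5 (Null pointer): agent_id=3 -> matches Chris
  - ticket 6 (Wrong total): agent_id=3 -> matches Chris
So 2 of 6 rows are dropped.

SQL:
SELECT a.title, b.name AS agent
FROM tickets a
INNER JOIN agents b ON a.agent_id = b.id

Result:
title          | agent
---------------+------
Bad redirect   | Chris
Slow page load | Chris
Null pointer   | Chris
Wrong total    | Chris


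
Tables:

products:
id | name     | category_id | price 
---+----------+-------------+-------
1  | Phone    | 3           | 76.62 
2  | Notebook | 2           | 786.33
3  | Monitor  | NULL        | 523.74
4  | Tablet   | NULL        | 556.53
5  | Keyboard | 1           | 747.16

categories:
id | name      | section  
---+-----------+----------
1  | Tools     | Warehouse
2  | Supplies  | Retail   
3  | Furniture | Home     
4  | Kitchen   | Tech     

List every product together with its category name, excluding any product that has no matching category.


INNER JOIN keeps only products rows whose category_id matches an id in categories. Walk through each product:
  - product 1 (Phone): category_id=3 -> matches Furniture
  - product 2 (Notebook): category_id=2 -> matches Supplies
  - product 3 (Monitor): category_id=NULL, no match -> dropped
  - product 4 (Tablet): category_id=NULL, no match -> dropped
  - product 5 (Keyboard): category_id=1 -> matches Tools
So 2 of 5 rows are dropped.

SQL:
SELECT a.name, b.name AS category
FROM products a
INNER JOIN categories b ON a.category_id = b.id

Result:
name     | category 
---------+----------
Phone    | Furniture
Notebook | Supplies 
Keyboard | Tools    


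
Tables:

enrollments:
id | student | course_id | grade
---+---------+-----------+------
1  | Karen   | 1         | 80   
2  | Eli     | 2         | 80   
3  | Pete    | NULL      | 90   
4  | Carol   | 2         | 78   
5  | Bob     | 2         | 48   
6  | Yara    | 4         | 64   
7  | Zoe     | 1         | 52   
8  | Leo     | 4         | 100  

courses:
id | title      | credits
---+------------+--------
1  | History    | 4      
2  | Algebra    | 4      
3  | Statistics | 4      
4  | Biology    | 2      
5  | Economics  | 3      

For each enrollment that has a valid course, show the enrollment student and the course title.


INNER JOIN keeps only enrollments rows whose course_id matches an id in courses. Walk through each enrollment:
  - enrollment 1 (Karen): course_id=1 -> matches History
  - enrollment 2 (Eli): course_id=2 -> matches Algebra
  - enrollment 3 (Pete): course_id=NULL, no match -> dropped
  - enrollment 4 (Carol): course_id=2 -> matches Algebra
  - enrollment 5 (Bob): course_id=2 -> matches Algebra
  - enrollment 6 (Yara): course_id=4 -> matches Biology
  - enrollment 7 (Zoe): course_id=1 -> matches History
  - enrollment 8 (Leo): course_id=4 -> matches Biology
So 1 of 8 rows is dropped.

SQL:
SELECT a.student, b.title AS course
FROM enrollments a
INNER JOIN courses b ON a.course_id = b.id

Result:
student | course 
--------+--------
Karen   | History
Eli     | Algebra
Carol   | Algebra
Bob     | Algebra
Yara    | Biology
Zoe     | History
Leo     | Biology


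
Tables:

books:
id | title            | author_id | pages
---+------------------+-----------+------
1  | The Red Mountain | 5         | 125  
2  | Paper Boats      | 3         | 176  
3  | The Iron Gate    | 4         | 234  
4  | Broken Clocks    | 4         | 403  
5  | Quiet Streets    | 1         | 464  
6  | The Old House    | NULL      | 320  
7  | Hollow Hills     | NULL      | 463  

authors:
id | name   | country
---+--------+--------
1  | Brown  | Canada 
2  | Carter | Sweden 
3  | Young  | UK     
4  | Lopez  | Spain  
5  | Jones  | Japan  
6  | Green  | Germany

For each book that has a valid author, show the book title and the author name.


INNER JOIN keeps only books rows whose author_id matches an id in authors. Walk through each book:
  - book 1 (The Red Mountain): author_id=5 -> matches Jones
  - book 2 (Paper Boats): author_id=3 -> matches Young
  - book 3 (The Iron Gate): author_id=4 -> matches Lopez
  - book 4 (Broken Clocks): author_id=4 -> matches Lopez
  - book 5 (Quiet Streets): author_id=1 -> matches Brown
  - book 6 (The Old House): author_id=NULL, no match -> dropped
  - book 7 (Hollow Hills): author_id=NULL, no match -> dropped
So 2 of 7 rows are dropped.

SQL:
SELECT a.title, b.name AS author
FROM books a
INNER JOIN authors b ON a.author_id = b.id

Result:
title            | author
-----------------+-------
The Red Mountain | Jones 
Paper Boats      | Young 
The Iron Gate    | Lopez 
Broken Clocks    | Lopez 
Quiet Streets    | Brown 


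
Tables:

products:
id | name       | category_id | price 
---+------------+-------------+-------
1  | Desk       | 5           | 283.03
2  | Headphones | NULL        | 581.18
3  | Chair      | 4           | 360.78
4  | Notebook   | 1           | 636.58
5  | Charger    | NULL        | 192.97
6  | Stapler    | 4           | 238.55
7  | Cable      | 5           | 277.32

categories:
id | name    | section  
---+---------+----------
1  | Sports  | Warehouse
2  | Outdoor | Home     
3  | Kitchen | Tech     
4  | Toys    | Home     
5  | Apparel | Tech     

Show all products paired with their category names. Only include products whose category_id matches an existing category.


INNER JOIN keeps only products rows whose category_id matches an id in categories. Walk through each product:
  - product 1 (Desk): category_id=5 -> matches Apparel
  - product 2 (Headphones): category_id=NULL, no match -> dropped
  - product 3 (Chair): category_id=4 -> matches Toys
  - product 4 (Notebook): category_id=1 -> matches Sports
  - product 5 (Charger): category_id=NULL, no match -> dropped
  - product 6 (Stapler): category_id=4 -> matches Toys
  - product 7 (Cable): category_id=5 -> matches Apparel
So 2 of 7 rows are dropped.

SQL:
SELECT a.name, b.name AS category
FROM products a
INNER JOIN categories b ON a.category_id = b.id

Result:
name     | category
---------+---------
Desk     | Apparel 
Chair    | Toys    
Notebook | Sports  
Stapler  | Toys    
Cable    | Apparel 


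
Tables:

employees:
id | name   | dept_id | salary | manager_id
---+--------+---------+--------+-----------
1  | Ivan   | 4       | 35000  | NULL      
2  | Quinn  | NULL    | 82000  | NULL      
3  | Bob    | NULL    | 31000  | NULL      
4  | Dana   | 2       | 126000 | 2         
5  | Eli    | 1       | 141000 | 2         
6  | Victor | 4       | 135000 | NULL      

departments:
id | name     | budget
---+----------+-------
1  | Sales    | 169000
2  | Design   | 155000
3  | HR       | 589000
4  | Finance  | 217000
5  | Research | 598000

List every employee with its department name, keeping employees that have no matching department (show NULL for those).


LEFT JOIN keeps every row from employees (the left table); where dept_id has no match in departments, the department columns become NULL. Walk through each employee:
  - employee 1 (Ivan): dept_id=4 -> matches Finance
  - employee 2 (Quinn): dept_id=NULL, no match -> kept with NULL
  - employee 3 (Bob): dept_id=NULL, no match -> kept with NULL
  - employee 4 (Dana): dept_id=2 -> matches Design
  - employee 5 (Eli): dept_id=1 -> matches Sales
  - employee 6 (Victor): dept_id=4 -> matches Finance
All 6 rows appear; 2 have NULL department.

SQL:
SELECT a.name, b.name AS department
FROM employees a
LEFT JOIN departments b ON a.dept_id = b.id

Result:
name   | department
-------+-----------
Ivan   | Finance   
Quinn  | NULL      
Bob    | NULL      
Dana   | Design    
Eli    | Sales     
Victor | Finance   


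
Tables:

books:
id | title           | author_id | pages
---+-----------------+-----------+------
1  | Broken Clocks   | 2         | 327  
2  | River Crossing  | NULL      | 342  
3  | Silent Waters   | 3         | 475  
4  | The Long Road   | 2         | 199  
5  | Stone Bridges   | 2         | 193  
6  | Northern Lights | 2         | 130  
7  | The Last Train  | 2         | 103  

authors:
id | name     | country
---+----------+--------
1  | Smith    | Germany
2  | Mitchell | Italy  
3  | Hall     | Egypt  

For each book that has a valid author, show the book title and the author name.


INNER JOIN keeps only books rows whose author_id matches an id in authors. Walk through each book:
  - book 1 (Broken Clocks): author_id=2 -> matches Mitchell
  - book 2 (River Crossing): author_id=NULL, no match -> dropped
  - book 3 (Silent Waters): author_id=3 -> matches Hall
  - book 4 (The Long Road): author_id=2 -> matches Mitchell
  - book 5 (Stone Bridges): author_id=2 -> matches Mitchell
  - book 6 (Northern Lights): author_id=2 -> matches Mitchell
  - book 7 (The Last Train): author_id=2 -> matches Mitchell
So 1 of 7 rows is dropped.

SQL:
SELECT a.title, b.name AS author
FROM books a
INNER JOIN authors b ON a.author_id = b.id

Result:
title           | author  
----------------+---------
Broken Clocks   | Mitchell
Silent Waters   | Hall    
The Long Road   | Mitchell
Stone Bridges   | Mitchell
Northern Lights | Mitchell
The Last Train  | Mitchell
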